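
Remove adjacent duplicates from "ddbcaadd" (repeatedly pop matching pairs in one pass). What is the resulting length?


Input: ddbcaadd
Stack-based adjacent duplicate removal:
  Read 'd': push. Stack: d
  Read 'd': matches stack top 'd' => pop. Stack: (empty)
  Read 'b': push. Stack: b
  Read 'c': push. Stack: bc
  Read 'a': push. Stack: bca
  Read 'a': matches stack top 'a' => pop. Stack: bc
  Read 'd': push. Stack: bcd
  Read 'd': matches stack top 'd' => pop. Stack: bc
Final stack: "bc" (length 2)

2


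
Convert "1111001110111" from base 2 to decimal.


Input: "1111001110111" in base 2
Positional expansion:
  Digit '1' (value 1) x 2^12 = 4096
  Digit '1' (value 1) x 2^11 = 2048
  Digit '1' (value 1) x 2^10 = 1024
  Digit '1' (value 1) x 2^9 = 512
  Digit '0' (value 0) x 2^8 = 0
  Digit '0' (value 0) x 2^7 = 0
  Digit '1' (value 1) x 2^6 = 64
  Digit '1' (value 1) x 2^5 = 32
  Digit '1' (value 1) x 2^4 = 16
  Digit '0' (value 0) x 2^3 = 0
  Digit '1' (value 1) x 2^2 = 4
  Digit '1' (value 1) x 2^1 = 2
  Digit '1' (value 1) x 2^0 = 1
Sum = 7799

7799


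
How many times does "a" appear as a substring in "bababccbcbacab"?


Searching for "a" in "bababccbcbacab"
Scanning each position:
  Position 0: "b" => no
  Position 1: "a" => MATCH
  Position 2: "b" => no
  Position 3: "a" => MATCH
  Position 4: "b" => no
  Position 5: "c" => no
  Position 6: "c" => no
  Position 7: "b" => no
  Position 8: "c" => no
  Position 9: "b" => no
  Position 10: "a" => MATCH
  Position 11: "c" => no
  Position 12: "a" => MATCH
  Position 13: "b" => no
Total occurrences: 4

4


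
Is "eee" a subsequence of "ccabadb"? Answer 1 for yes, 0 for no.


Check if "eee" is a subsequence of "ccabadb"
Greedy scan:
  Position 0 ('c'): no match needed
  Position 1 ('c'): no match needed
  Position 2 ('a'): no match needed
  Position 3 ('b'): no match needed
  Position 4 ('a'): no match needed
  Position 5 ('d'): no match needed
  Position 6 ('b'): no match needed
Only matched 0/3 characters => not a subsequence

0


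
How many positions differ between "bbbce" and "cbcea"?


Comparing "bbbce" and "cbcea" position by position:
  Position 0: 'b' vs 'c' => DIFFER
  Position 1: 'b' vs 'b' => same
  Position 2: 'b' vs 'c' => DIFFER
  Position 3: 'c' vs 'e' => DIFFER
  Position 4: 'e' vs 'a' => DIFFER
Positions that differ: 4

4


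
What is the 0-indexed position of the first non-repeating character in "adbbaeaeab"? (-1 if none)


Input: adbbaeaeab
Character frequencies:
  'a': 4
  'b': 3
  'd': 1
  'e': 2
Scanning left to right for freq == 1:
  Position 0 ('a'): freq=4, skip
  Position 1 ('d'): unique! => answer = 1

1


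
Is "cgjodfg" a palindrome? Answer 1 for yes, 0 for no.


Input: cgjodfg
Reversed: gfdojgc
  Compare pos 0 ('c') with pos 6 ('g'): MISMATCH
  Compare pos 1 ('g') with pos 5 ('f'): MISMATCH
  Compare pos 2 ('j') with pos 4 ('d'): MISMATCH
Result: not a palindrome

0


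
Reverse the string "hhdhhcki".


Input: hhdhhcki
Reading characters right to left:
  Position 7: 'i'
  Position 6: 'k'
  Position 5: 'c'
  Position 4: 'h'
  Position 3: 'h'
  Position 2: 'd'
  Position 1: 'h'
  Position 0: 'h'
Reversed: ikchhdhh

ikchhdhh


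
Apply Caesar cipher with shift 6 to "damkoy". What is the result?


Caesar cipher: shift "damkoy" by 6
  'd' (pos 3) + 6 = pos 9 = 'j'
  'a' (pos 0) + 6 = pos 6 = 'g'
  'm' (pos 12) + 6 = pos 18 = 's'
  'k' (pos 10) + 6 = pos 16 = 'q'
  'o' (pos 14) + 6 = pos 20 = 'u'
  'y' (pos 24) + 6 = pos 4 = 'e'
Result: jgsque

jgsque


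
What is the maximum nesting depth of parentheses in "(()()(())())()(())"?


Input: "(()()(())())()(())"
Tracking depth:
  Position 0 '(': depth becomes 1
  Position 1 '(': depth becomes 2
  Position 2 ')': depth becomes 1
  Position 3 '(': depth becomes 2
  Position 4 ')': depth becomes 1
  Position 5 '(': depth becomes 2
  Position 6 '(': depth becomes 3
  Position 7 ')': depth becomes 2
  Position 8 ')': depth becomes 1
  Position 9 '(': depth becomes 2
  Position 10 ')': depth becomes 1
  Position 11 ')': depth becomes 0
  Position 12 '(': depth becomes 1
  Position 13 ')': depth becomes 0
  Position 14 '(': depth becomes 1
  Position 15 '(': depth becomes 2
  Position 16 ')': depth becomes 1
  Position 17 ')': depth becomes 0
Maximum depth reached: 3

3


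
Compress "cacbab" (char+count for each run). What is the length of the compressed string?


Input: cacbab
Runs:
  'c' x 1 => "c1"
  'a' x 1 => "a1"
  'c' x 1 => "c1"
  'b' x 1 => "b1"
  'a' x 1 => "a1"
  'b' x 1 => "b1"
Compressed: "c1a1c1b1a1b1"
Compressed length: 12

12


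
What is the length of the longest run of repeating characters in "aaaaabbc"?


Input: "aaaaabbc"
Scanning for longest run:
  Position 1 ('a'): continues run of 'a', length=2
  Position 2 ('a'): continues run of 'a', length=3
  Position 3 ('a'): continues run of 'a', length=4
  Position 4 ('a'): continues run of 'a', length=5
  Position 5 ('b'): new char, reset run to 1
  Position 6 ('b'): continues run of 'b', length=2
  Position 7 ('c'): new char, reset run to 1
Longest run: 'a' with length 5

5


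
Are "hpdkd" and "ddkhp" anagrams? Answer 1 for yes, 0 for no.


Strings: "hpdkd", "ddkhp"
Sorted first:  ddhkp
Sorted second: ddhkp
Sorted forms match => anagrams

1


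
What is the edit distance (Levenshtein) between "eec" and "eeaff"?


Computing edit distance: "eec" -> "eeaff"
DP table:
           e    e    a    f    f
      0    1    2    3    4    5
  e   1    0    1    2    3    4
  e   2    1    0    1    2    3
  c   3    2    1    1    2    3
Edit distance = dp[3][5] = 3

3


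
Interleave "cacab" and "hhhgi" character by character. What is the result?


Interleaving "cacab" and "hhhgi":
  Position 0: 'c' from first, 'h' from second => "ch"
  Position 1: 'a' from first, 'h' from second => "ah"
  Position 2: 'c' from first, 'h' from second => "ch"
  Position 3: 'a' from first, 'g' from second => "ag"
  Position 4: 'b' from first, 'i' from second => "bi"
Result: chahchagbi

chahchagbi


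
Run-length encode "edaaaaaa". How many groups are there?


Input: edaaaaaa
Scanning for consecutive runs:
  Group 1: 'e' x 1 (positions 0-0)
  Group 2: 'd' x 1 (positions 1-1)
  Group 3: 'a' x 6 (positions 2-7)
Total groups: 3

3


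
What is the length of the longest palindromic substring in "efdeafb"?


Input: "efdeafb"
Checking substrings for palindromes:
  No multi-char palindromic substrings found
Longest palindromic substring: "e" with length 1

1


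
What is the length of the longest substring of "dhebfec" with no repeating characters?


Input: "dhebfec"
Sliding window (track last position of each char):
  Position 0 ('d'): window [0,0] length 1 -- new best
  Position 1 ('h'): window [0,1] length 2 -- new best
  Position 2 ('e'): window [0,2] length 3 -- new best
  Position 3 ('b'): window [0,3] length 4 -- new best
  Position 4 ('f'): window [0,4] length 5 -- new best
  Position 5 ('e'): repeat (last at 2), move window start to 3
  Position 5 ('e'): window [3,5] length 3
  Position 6 ('c'): window [3,6] length 4
Longest substring with no repeats: "dhebf" with length 5

5


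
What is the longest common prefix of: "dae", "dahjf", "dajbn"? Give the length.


Words: dae, dahjf, dajbn
  Position 0: all 'd' => match
  Position 1: all 'a' => match
  Position 2: ('e', 'h', 'j') => mismatch, stop
LCP = "da" (length 2)

2


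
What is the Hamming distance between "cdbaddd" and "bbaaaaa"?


Comparing "cdbaddd" and "bbaaaaa" position by position:
  Position 0: 'c' vs 'b' => differ
  Position 1: 'd' vs 'b' => differ
  Position 2: 'b' vs 'a' => differ
  Position 3: 'a' vs 'a' => same
  Position 4: 'd' vs 'a' => differ
  Position 5: 'd' vs 'a' => differ
  Position 6: 'd' vs 'a' => differ
Total differences (Hamming distance): 6

6


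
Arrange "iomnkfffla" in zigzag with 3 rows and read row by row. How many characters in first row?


Zigzag "iomnkfffla" into 3 rows:
Placing characters:
  'i' => row 0
  'o' => row 1
  'm' => row 2
  'n' => row 1
  'k' => row 0
  'f' => row 1
  'f' => row 2
  'f' => row 1
  'l' => row 0
  'a' => row 1
Rows:
  Row 0: "ikl"
  Row 1: "onffa"
  Row 2: "mf"
First row length: 3

3


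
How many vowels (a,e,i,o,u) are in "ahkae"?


Input: ahkae
Checking each character:
  'a' at position 0: vowel (running total: 1)
  'h' at position 1: consonant
  'k' at position 2: consonant
  'a' at position 3: vowel (running total: 2)
  'e' at position 4: vowel (running total: 3)
Total vowels: 3

3


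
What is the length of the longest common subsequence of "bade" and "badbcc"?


LCS of "bade" and "badbcc"
DP table:
           b    a    d    b    c    c
      0    0    0    0    0    0    0
  b   0    1    1    1    1    1    1
  a   0    1    2    2    2    2    2
  d   0    1    2    3    3    3    3
  e   0    1    2    3    3    3    3
LCS length = dp[4][6] = 3

3


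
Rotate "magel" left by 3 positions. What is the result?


Input: "magel", rotate left by 3
First 3 characters: "mag"
Remaining characters: "el"
Concatenate remaining + first: "el" + "mag" = "elmag"

elmag


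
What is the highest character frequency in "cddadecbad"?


Input: cddadecbad
Character counts:
  'a': 2
  'b': 1
  'c': 2
  'd': 4
  'e': 1
Maximum frequency: 4

4


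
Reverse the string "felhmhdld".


Input: felhmhdld
Reading characters right to left:
  Position 8: 'd'
  Position 7: 'l'
  Position 6: 'd'
  Position 5: 'h'
  Position 4: 'm'
  Position 3: 'h'
  Position 2: 'l'
  Position 1: 'e'
  Position 0: 'f'
Reversed: dldhmhlef

dldhmhlef


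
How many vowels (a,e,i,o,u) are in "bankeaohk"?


Input: bankeaohk
Checking each character:
  'b' at position 0: consonant
  'a' at position 1: vowel (running total: 1)
  'n' at position 2: consonant
  'k' at position 3: consonant
  'e' at position 4: vowel (running total: 2)
  'a' at position 5: vowel (running total: 3)
  'o' at position 6: vowel (running total: 4)
  'h' at position 7: consonant
  'k' at position 8: consonant
Total vowels: 4

4


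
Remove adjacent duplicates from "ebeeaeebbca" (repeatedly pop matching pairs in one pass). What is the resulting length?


Input: ebeeaeebbca
Stack-based adjacent duplicate removal:
  Read 'e': push. Stack: e
  Read 'b': push. Stack: eb
  Read 'e': push. Stack: ebe
  Read 'e': matches stack top 'e' => pop. Stack: eb
  Read 'a': push. Stack: eba
  Read 'e': push. Stack: ebae
  Read 'e': matches stack top 'e' => pop. Stack: eba
  Read 'b': push. Stack: ebab
  Read 'b': matches stack top 'b' => pop. Stack: eba
  Read 'c': push. Stack: ebac
  Read 'a': push. Stack: ebaca
Final stack: "ebaca" (length 5)

5


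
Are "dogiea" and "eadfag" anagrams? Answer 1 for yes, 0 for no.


Strings: "dogiea", "eadfag"
Sorted first:  adegio
Sorted second: aadefg
Differ at position 1: 'd' vs 'a' => not anagrams

0


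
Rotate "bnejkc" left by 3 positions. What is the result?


Input: "bnejkc", rotate left by 3
First 3 characters: "bne"
Remaining characters: "jkc"
Concatenate remaining + first: "jkc" + "bne" = "jkcbne"

jkcbne


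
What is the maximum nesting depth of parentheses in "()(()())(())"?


Input: "()(()())(())"
Tracking depth:
  Position 0 '(': depth becomes 1
  Position 1 ')': depth becomes 0
  Position 2 '(': depth becomes 1
  Position 3 '(': depth becomes 2
  Position 4 ')': depth becomes 1
  Position 5 '(': depth becomes 2
  Position 6 ')': depth becomes 1
  Position 7 ')': depth becomes 0
  Position 8 '(': depth becomes 1
  Position 9 '(': depth becomes 2
  Position 10 ')': depth becomes 1
  Position 11 ')': depth becomes 0
Maximum depth reached: 2

2


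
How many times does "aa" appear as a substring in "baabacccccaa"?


Searching for "aa" in "baabacccccaa"
Scanning each position:
  Position 0: "ba" => no
  Position 1: "aa" => MATCH
  Position 2: "ab" => no
  Position 3: "ba" => no
  Position 4: "ac" => no
  Position 5: "cc" => no
  Position 6: "cc" => no
  Position 7: "cc" => no
  Position 8: "cc" => no
  Position 9: "ca" => no
  Position 10: "aa" => MATCH
Total occurrences: 2

2


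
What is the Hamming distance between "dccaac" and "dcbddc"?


Comparing "dccaac" and "dcbddc" position by position:
  Position 0: 'd' vs 'd' => same
  Position 1: 'c' vs 'c' => same
  Position 2: 'c' vs 'b' => differ
  Position 3: 'a' vs 'd' => differ
  Position 4: 'a' vs 'd' => differ
  Position 5: 'c' vs 'c' => same
Total differences (Hamming distance): 3

3


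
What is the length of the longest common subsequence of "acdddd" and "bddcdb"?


LCS of "acdddd" and "bddcdb"
DP table:
           b    d    d    c    d    b
      0    0    0    0    0    0    0
  a   0    0    0    0    0    0    0
  c   0    0    0    0    1    1    1
  d   0    0    1    1    1    2    2
  d   0    0    1    2    2    2    2
  d   0    0    1    2    2    3    3
  d   0    0    1    2    2    3    3
LCS length = dp[6][6] = 3

3


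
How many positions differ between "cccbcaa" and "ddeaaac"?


Comparing "cccbcaa" and "ddeaaac" position by position:
  Position 0: 'c' vs 'd' => DIFFER
  Position 1: 'c' vs 'd' => DIFFER
  Position 2: 'c' vs 'e' => DIFFER
  Position 3: 'b' vs 'a' => DIFFER
  Position 4: 'c' vs 'a' => DIFFER
  Position 5: 'a' vs 'a' => same
  Position 6: 'a' vs 'c' => DIFFER
Positions that differ: 6

6


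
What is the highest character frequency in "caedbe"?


Input: caedbe
Character counts:
  'a': 1
  'b': 1
  'c': 1
  'd': 1
  'e': 2
Maximum frequency: 2

2


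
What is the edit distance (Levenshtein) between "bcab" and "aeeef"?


Computing edit distance: "bcab" -> "aeeef"
DP table:
           a    e    e    e    f
      0    1    2    3    4    5
  b   1    1    2    3    4    5
  c   2    2    2    3    4    5
  a   3    2    3    3    4    5
  b   4    3    3    4    4    5
Edit distance = dp[4][5] = 5

5


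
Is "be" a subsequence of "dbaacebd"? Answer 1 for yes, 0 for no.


Check if "be" is a subsequence of "dbaacebd"
Greedy scan:
  Position 0 ('d'): no match needed
  Position 1 ('b'): matches sub[0] = 'b'
  Position 2 ('a'): no match needed
  Position 3 ('a'): no match needed
  Position 4 ('c'): no match needed
  Position 5 ('e'): matches sub[1] = 'e'
  Position 6 ('b'): no match needed
  Position 7 ('d'): no match needed
All 2 characters matched => is a subsequence

1


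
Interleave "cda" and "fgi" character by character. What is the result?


Interleaving "cda" and "fgi":
  Position 0: 'c' from first, 'f' from second => "cf"
  Position 1: 'd' from first, 'g' from second => "dg"
  Position 2: 'a' from first, 'i' from second => "ai"
Result: cfdgai

cfdgai


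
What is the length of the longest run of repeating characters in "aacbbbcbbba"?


Input: "aacbbbcbbba"
Scanning for longest run:
  Position 1 ('a'): continues run of 'a', length=2
  Position 2 ('c'): new char, reset run to 1
  Position 3 ('b'): new char, reset run to 1
  Position 4 ('b'): continues run of 'b', length=2
  Position 5 ('b'): continues run of 'b', length=3
  Position 6 ('c'): new char, reset run to 1
  Position 7 ('b'): new char, reset run to 1
  Position 8 ('b'): continues run of 'b', length=2
  Position 9 ('b'): continues run of 'b', length=3
  Position 10 ('a'): new char, reset run to 1
Longest run: 'b' with length 3

3


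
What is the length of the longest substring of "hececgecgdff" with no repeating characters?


Input: "hececgecgdff"
Sliding window (track last position of each char):
  Position 0 ('h'): window [0,0] length 1 -- new best
  Position 1 ('e'): window [0,1] length 2 -- new best
  Position 2 ('c'): window [0,2] length 3 -- new best
  Position 3 ('e'): repeat (last at 1), move window start to 2
  Position 3 ('e'): window [2,3] length 2
  Position 4 ('c'): repeat (last at 2), move window start to 3
  Position 4 ('c'): window [3,4] length 2
  Position 5 ('g'): window [3,5] length 3
  Position 6 ('e'): repeat (last at 3), move window start to 4
  Position 6 ('e'): window [4,6] length 3
  Position 7 ('c'): repeat (last at 4), move window start to 5
  Position 7 ('c'): window [5,7] length 3
  Position 8 ('g'): repeat (last at 5), move window start to 6
  Position 8 ('g'): window [6,8] length 3
  Position 9 ('d'): window [6,9] length 4 -- new best
  Position 10 ('f'): window [6,10] length 5 -- new best
  Position 11 ('f'): repeat (last at 10), move window start to 11
  Position 11 ('f'): window [11,11] length 1
Longest substring with no repeats: "ecgdf" with length 5

5


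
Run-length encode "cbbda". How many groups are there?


Input: cbbda
Scanning for consecutive runs:
  Group 1: 'c' x 1 (positions 0-0)
  Group 2: 'b' x 2 (positions 1-2)
  Group 3: 'd' x 1 (positions 3-3)
  Group 4: 'a' x 1 (positions 4-4)
Total groups: 4

4


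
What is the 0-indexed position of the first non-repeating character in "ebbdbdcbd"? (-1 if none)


Input: ebbdbdcbd
Character frequencies:
  'b': 4
  'c': 1
  'd': 3
  'e': 1
Scanning left to right for freq == 1:
  Position 0 ('e'): unique! => answer = 0

0


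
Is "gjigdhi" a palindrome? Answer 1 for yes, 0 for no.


Input: gjigdhi
Reversed: ihdgijg
  Compare pos 0 ('g') with pos 6 ('i'): MISMATCH
  Compare pos 1 ('j') with pos 5 ('h'): MISMATCH
  Compare pos 2 ('i') with pos 4 ('d'): MISMATCH
Result: not a palindrome

0


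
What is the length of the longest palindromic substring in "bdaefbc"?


Input: "bdaefbc"
Checking substrings for palindromes:
  No multi-char palindromic substrings found
Longest palindromic substring: "b" with length 1

1


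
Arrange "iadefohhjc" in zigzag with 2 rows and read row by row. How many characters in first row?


Zigzag "iadefohhjc" into 2 rows:
Placing characters:
  'i' => row 0
  'a' => row 1
  'd' => row 0
  'e' => row 1
  'f' => row 0
  'o' => row 1
  'h' => row 0
  'h' => row 1
  'j' => row 0
  'c' => row 1
Rows:
  Row 0: "idfhj"
  Row 1: "aeohc"
First row length: 5

5


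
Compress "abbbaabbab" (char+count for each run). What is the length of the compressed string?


Input: abbbaabbab
Runs:
  'a' x 1 => "a1"
  'b' x 3 => "b3"
  'a' x 2 => "a2"
  'b' x 2 => "b2"
  'a' x 1 => "a1"
  'b' x 1 => "b1"
Compressed: "a1b3a2b2a1b1"
Compressed length: 12

12


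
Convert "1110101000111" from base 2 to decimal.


Input: "1110101000111" in base 2
Positional expansion:
  Digit '1' (value 1) x 2^12 = 4096
  Digit '1' (value 1) x 2^11 = 2048
  Digit '1' (value 1) x 2^10 = 1024
  Digit '0' (value 0) x 2^9 = 0
  Digit '1' (value 1) x 2^8 = 256
  Digit '0' (value 0) x 2^7 = 0
  Digit '1' (value 1) x 2^6 = 64
  Digit '0' (value 0) x 2^5 = 0
  Digit '0' (value 0) x 2^4 = 0
  Digit '0' (value 0) x 2^3 = 0
  Digit '1' (value 1) x 2^2 = 4
  Digit '1' (value 1) x 2^1 = 2
  Digit '1' (value 1) x 2^0 = 1
Sum = 7495

7495


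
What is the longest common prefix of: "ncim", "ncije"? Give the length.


Words: ncim, ncije
  Position 0: all 'n' => match
  Position 1: all 'c' => match
  Position 2: all 'i' => match
  Position 3: ('m', 'j') => mismatch, stop
LCP = "nci" (length 3)

3


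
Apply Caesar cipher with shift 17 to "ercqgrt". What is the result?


Caesar cipher: shift "ercqgrt" by 17
  'e' (pos 4) + 17 = pos 21 = 'v'
  'r' (pos 17) + 17 = pos 8 = 'i'
  'c' (pos 2) + 17 = pos 19 = 't'
  'q' (pos 16) + 17 = pos 7 = 'h'
  'g' (pos 6) + 17 = pos 23 = 'x'
  'r' (pos 17) + 17 = pos 8 = 'i'
  't' (pos 19) + 17 = pos 10 = 'k'
Result: vithxik

vithxik


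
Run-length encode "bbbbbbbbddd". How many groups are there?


Input: bbbbbbbbddd
Scanning for consecutive runs:
  Group 1: 'b' x 8 (positions 0-7)
  Group 2: 'd' x 3 (positions 8-10)
Total groups: 2

2


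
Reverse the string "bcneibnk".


Input: bcneibnk
Reading characters right to left:
  Position 7: 'k'
  Position 6: 'n'
  Position 5: 'b'
  Position 4: 'i'
  Position 3: 'e'
  Position 2: 'n'
  Position 1: 'c'
  Position 0: 'b'
Reversed: knbiencb

knbiencb


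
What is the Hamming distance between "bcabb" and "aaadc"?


Comparing "bcabb" and "aaadc" position by position:
  Position 0: 'b' vs 'a' => differ
  Position 1: 'c' vs 'a' => differ
  Position 2: 'a' vs 'a' => same
  Position 3: 'b' vs 'd' => differ
  Position 4: 'b' vs 'c' => differ
Total differences (Hamming distance): 4

4


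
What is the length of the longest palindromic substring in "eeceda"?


Input: "eeceda"
Checking substrings for palindromes:
  [1:4] "ece" (len 3) => palindrome
  [0:2] "ee" (len 2) => palindrome
Longest palindromic substring: "ece" with length 3

3


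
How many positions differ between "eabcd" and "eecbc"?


Comparing "eabcd" and "eecbc" position by position:
  Position 0: 'e' vs 'e' => same
  Position 1: 'a' vs 'e' => DIFFER
  Position 2: 'b' vs 'c' => DIFFER
  Position 3: 'c' vs 'b' => DIFFER
  Position 4: 'd' vs 'c' => DIFFER
Positions that differ: 4

4


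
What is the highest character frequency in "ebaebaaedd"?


Input: ebaebaaedd
Character counts:
  'a': 3
  'b': 2
  'd': 2
  'e': 3
Maximum frequency: 3

3


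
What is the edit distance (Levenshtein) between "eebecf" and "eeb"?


Computing edit distance: "eebecf" -> "eeb"
DP table:
           e    e    b
      0    1    2    3
  e   1    0    1    2
  e   2    1    0    1
  b   3    2    1    0
  e   4    3    2    1
  c   5    4    3    2
  f   6    5    4    3
Edit distance = dp[6][3] = 3

3


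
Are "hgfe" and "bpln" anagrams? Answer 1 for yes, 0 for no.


Strings: "hgfe", "bpln"
Sorted first:  efgh
Sorted second: blnp
Differ at position 0: 'e' vs 'b' => not anagrams

0


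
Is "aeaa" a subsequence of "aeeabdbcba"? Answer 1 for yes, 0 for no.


Check if "aeaa" is a subsequence of "aeeabdbcba"
Greedy scan:
  Position 0 ('a'): matches sub[0] = 'a'
  Position 1 ('e'): matches sub[1] = 'e'
  Position 2 ('e'): no match needed
  Position 3 ('a'): matches sub[2] = 'a'
  Position 4 ('b'): no match needed
  Position 5 ('d'): no match needed
  Position 6 ('b'): no match needed
  Position 7 ('c'): no match needed
  Position 8 ('b'): no match needed
  Position 9 ('a'): matches sub[3] = 'a'
All 4 characters matched => is a subsequence

1


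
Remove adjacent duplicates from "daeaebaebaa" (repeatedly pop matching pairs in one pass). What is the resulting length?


Input: daeaebaebaa
Stack-based adjacent duplicate removal:
  Read 'd': push. Stack: d
  Read 'a': push. Stack: da
  Read 'e': push. Stack: dae
  Read 'a': push. Stack: daea
  Read 'e': push. Stack: daeae
  Read 'b': push. Stack: daeaeb
  Read 'a': push. Stack: daeaeba
  Read 'e': push. Stack: daeaebae
  Read 'b': push. Stack: daeaebaeb
  Read 'a': push. Stack: daeaebaeba
  Read 'a': matches stack top 'a' => pop. Stack: daeaebaeb
Final stack: "daeaebaeb" (length 9)

9


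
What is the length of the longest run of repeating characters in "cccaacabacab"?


Input: "cccaacabacab"
Scanning for longest run:
  Position 1 ('c'): continues run of 'c', length=2
  Position 2 ('c'): continues run of 'c', length=3
  Position 3 ('a'): new char, reset run to 1
  Position 4 ('a'): continues run of 'a', length=2
  Position 5 ('c'): new char, reset run to 1
  Position 6 ('a'): new char, reset run to 1
  Position 7 ('b'): new char, reset run to 1
  Position 8 ('a'): new char, reset run to 1
  Position 9 ('c'): new char, reset run to 1
  Position 10 ('a'): new char, reset run to 1
  Position 11 ('b'): new char, reset run to 1
Longest run: 'c' with length 3

3


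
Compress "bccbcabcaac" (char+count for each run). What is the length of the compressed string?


Input: bccbcabcaac
Runs:
  'b' x 1 => "b1"
  'c' x 2 => "c2"
  'b' x 1 => "b1"
  'c' x 1 => "c1"
  'a' x 1 => "a1"
  'b' x 1 => "b1"
  'c' x 1 => "c1"
  'a' x 2 => "a2"
  'c' x 1 => "c1"
Compressed: "b1c2b1c1a1b1c1a2c1"
Compressed length: 18

18


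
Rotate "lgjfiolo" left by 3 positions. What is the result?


Input: "lgjfiolo", rotate left by 3
First 3 characters: "lgj"
Remaining characters: "fiolo"
Concatenate remaining + first: "fiolo" + "lgj" = "fiololgj"

fiololgj


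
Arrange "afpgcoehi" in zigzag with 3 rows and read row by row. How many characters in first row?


Zigzag "afpgcoehi" into 3 rows:
Placing characters:
  'a' => row 0
  'f' => row 1
  'p' => row 2
  'g' => row 1
  'c' => row 0
  'o' => row 1
  'e' => row 2
  'h' => row 1
  'i' => row 0
Rows:
  Row 0: "aci"
  Row 1: "fgoh"
  Row 2: "pe"
First row length: 3

3


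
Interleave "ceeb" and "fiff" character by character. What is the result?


Interleaving "ceeb" and "fiff":
  Position 0: 'c' from first, 'f' from second => "cf"
  Position 1: 'e' from first, 'i' from second => "ei"
  Position 2: 'e' from first, 'f' from second => "ef"
  Position 3: 'b' from first, 'f' from second => "bf"
Result: cfeiefbf

cfeiefbf


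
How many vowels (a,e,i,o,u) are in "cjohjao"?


Input: cjohjao
Checking each character:
  'c' at position 0: consonant
  'j' at position 1: consonant
  'o' at position 2: vowel (running total: 1)
  'h' at position 3: consonant
  'j' at position 4: consonant
  'a' at position 5: vowel (running total: 2)
  'o' at position 6: vowel (running total: 3)
Total vowels: 3

3


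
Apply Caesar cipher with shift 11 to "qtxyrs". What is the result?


Caesar cipher: shift "qtxyrs" by 11
  'q' (pos 16) + 11 = pos 1 = 'b'
  't' (pos 19) + 11 = pos 4 = 'e'
  'x' (pos 23) + 11 = pos 8 = 'i'
  'y' (pos 24) + 11 = pos 9 = 'j'
  'r' (pos 17) + 11 = pos 2 = 'c'
  's' (pos 18) + 11 = pos 3 = 'd'
Result: beijcd

beijcd


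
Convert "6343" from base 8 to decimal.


Input: "6343" in base 8
Positional expansion:
  Digit '6' (value 6) x 8^3 = 3072
  Digit '3' (value 3) x 8^2 = 192
  Digit '4' (value 4) x 8^1 = 32
  Digit '3' (value 3) x 8^0 = 3
Sum = 3299

3299


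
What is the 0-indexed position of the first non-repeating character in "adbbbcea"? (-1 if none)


Input: adbbbcea
Character frequencies:
  'a': 2
  'b': 3
  'c': 1
  'd': 1
  'e': 1
Scanning left to right for freq == 1:
  Position 0 ('a'): freq=2, skip
  Position 1 ('d'): unique! => answer = 1

1


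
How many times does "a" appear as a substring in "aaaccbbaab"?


Searching for "a" in "aaaccbbaab"
Scanning each position:
  Position 0: "a" => MATCH
  Position 1: "a" => MATCH
  Position 2: "a" => MATCH
  Position 3: "c" => no
  Position 4: "c" => no
  Position 5: "b" => no
  Position 6: "b" => no
  Position 7: "a" => MATCH
  Position 8: "a" => MATCH
  Position 9: "b" => no
Total occurrences: 5

5


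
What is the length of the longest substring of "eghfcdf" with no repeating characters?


Input: "eghfcdf"
Sliding window (track last position of each char):
  Position 0 ('e'): window [0,0] length 1 -- new best
  Position 1 ('g'): window [0,1] length 2 -- new best
  Position 2 ('h'): window [0,2] length 3 -- new best
  Position 3 ('f'): window [0,3] length 4 -- new best
  Position 4 ('c'): window [0,4] length 5 -- new best
  Position 5 ('d'): window [0,5] length 6 -- new best
  Position 6 ('f'): repeat (last at 3), move window start to 4
  Position 6 ('f'): window [4,6] length 3
Longest substring with no repeats: "eghfcd" with length 6

6


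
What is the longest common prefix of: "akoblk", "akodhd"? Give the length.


Words: akoblk, akodhd
  Position 0: all 'a' => match
  Position 1: all 'k' => match
  Position 2: all 'o' => match
  Position 3: ('b', 'd') => mismatch, stop
LCP = "ako" (length 3)

3


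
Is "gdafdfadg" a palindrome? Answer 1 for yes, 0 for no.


Input: gdafdfadg
Reversed: gdafdfadg
  Compare pos 0 ('g') with pos 8 ('g'): match
  Compare pos 1 ('d') with pos 7 ('d'): match
  Compare pos 2 ('a') with pos 6 ('a'): match
  Compare pos 3 ('f') with pos 5 ('f'): match
Result: palindrome

1


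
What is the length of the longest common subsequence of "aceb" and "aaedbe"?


LCS of "aceb" and "aaedbe"
DP table:
           a    a    e    d    b    e
      0    0    0    0    0    0    0
  a   0    1    1    1    1    1    1
  c   0    1    1    1    1    1    1
  e   0    1    1    2    2    2    2
  b   0    1    1    2    2    3    3
LCS length = dp[4][6] = 3

3


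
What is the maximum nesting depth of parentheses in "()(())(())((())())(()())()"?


Input: "()(())(())((())())(()())()"
Tracking depth:
  Position 0 '(': depth becomes 1
  Position 1 ')': depth becomes 0
  Position 2 '(': depth becomes 1
  Position 3 '(': depth becomes 2
  Position 4 ')': depth becomes 1
  Position 5 ')': depth becomes 0
  Position 6 '(': depth becomes 1
  Position 7 '(': depth becomes 2
  Position 8 ')': depth becomes 1
  Position 9 ')': depth becomes 0
  Position 10 '(': depth becomes 1
  Position 11 '(': depth becomes 2
  Position 12 '(': depth becomes 3
  Position 13 ')': depth becomes 2
  Position 14 ')': depth becomes 1
  Position 15 '(': depth becomes 2
  Position 16 ')': depth becomes 1
  Position 17 ')': depth becomes 0
  Position 18 '(': depth becomes 1
  Position 19 '(': depth becomes 2
  Position 20 ')': depth becomes 1
  Position 21 '(': depth becomes 2
  Position 22 ')': depth becomes 1
  Position 23 ')': depth becomes 0
  Position 24 '(': depth becomes 1
  Position 25 ')': depth becomes 0
Maximum depth reached: 3

3


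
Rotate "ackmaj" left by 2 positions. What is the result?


Input: "ackmaj", rotate left by 2
First 2 characters: "ac"
Remaining characters: "kmaj"
Concatenate remaining + first: "kmaj" + "ac" = "kmajac"

kmajac


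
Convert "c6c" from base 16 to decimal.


Input: "c6c" in base 16
Positional expansion:
  Digit 'c' (value 12) x 16^2 = 3072
  Digit '6' (value 6) x 16^1 = 96
  Digit 'c' (value 12) x 16^0 = 12
Sum = 3180

3180


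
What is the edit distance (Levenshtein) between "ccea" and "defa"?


Computing edit distance: "ccea" -> "defa"
DP table:
           d    e    f    a
      0    1    2    3    4
  c   1    1    2    3    4
  c   2    2    2    3    4
  e   3    3    2    3    4
  a   4    4    3    3    3
Edit distance = dp[4][4] = 3

3


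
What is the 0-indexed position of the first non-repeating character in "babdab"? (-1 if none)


Input: babdab
Character frequencies:
  'a': 2
  'b': 3
  'd': 1
Scanning left to right for freq == 1:
  Position 0 ('b'): freq=3, skip
  Position 1 ('a'): freq=2, skip
  Position 2 ('b'): freq=3, skip
  Position 3 ('d'): unique! => answer = 3

3


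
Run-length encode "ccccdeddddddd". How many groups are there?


Input: ccccdeddddddd
Scanning for consecutive runs:
  Group 1: 'c' x 4 (positions 0-3)
  Group 2: 'd' x 1 (positions 4-4)
  Group 3: 'e' x 1 (positions 5-5)
  Group 4: 'd' x 7 (positions 6-12)
Total groups: 4

4


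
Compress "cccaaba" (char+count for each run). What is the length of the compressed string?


Input: cccaaba
Runs:
  'c' x 3 => "c3"
  'a' x 2 => "a2"
  'b' x 1 => "b1"
  'a' x 1 => "a1"
Compressed: "c3a2b1a1"
Compressed length: 8

8


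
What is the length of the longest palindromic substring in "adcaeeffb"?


Input: "adcaeeffb"
Checking substrings for palindromes:
  [4:6] "ee" (len 2) => palindrome
  [6:8] "ff" (len 2) => palindrome
Longest palindromic substring: "ee" with length 2

2


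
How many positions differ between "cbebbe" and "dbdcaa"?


Comparing "cbebbe" and "dbdcaa" position by position:
  Position 0: 'c' vs 'd' => DIFFER
  Position 1: 'b' vs 'b' => same
  Position 2: 'e' vs 'd' => DIFFER
  Position 3: 'b' vs 'c' => DIFFER
  Position 4: 'b' vs 'a' => DIFFER
  Position 5: 'e' vs 'a' => DIFFER
Positions that differ: 5

5


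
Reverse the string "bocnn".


Input: bocnn
Reading characters right to left:
  Position 4: 'n'
  Position 3: 'n'
  Position 2: 'c'
  Position 1: 'o'
  Position 0: 'b'
Reversed: nncob

nncob


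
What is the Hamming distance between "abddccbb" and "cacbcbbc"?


Comparing "abddccbb" and "cacbcbbc" position by position:
  Position 0: 'a' vs 'c' => differ
  Position 1: 'b' vs 'a' => differ
  Position 2: 'd' vs 'c' => differ
  Position 3: 'd' vs 'b' => differ
  Position 4: 'c' vs 'c' => same
  Position 5: 'c' vs 'b' => differ
  Position 6: 'b' vs 'b' => same
  Position 7: 'b' vs 'c' => differ
Total differences (Hamming distance): 6

6


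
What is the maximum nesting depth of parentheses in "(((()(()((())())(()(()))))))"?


Input: "(((()(()((())())(()(()))))))"
Tracking depth:
  Position 0 '(': depth becomes 1
  Position 1 '(': depth becomes 2
  Position 2 '(': depth becomes 3
  Position 3 '(': depth becomes 4
  Position 4 ')': depth becomes 3
  Position 5 '(': depth becomes 4
  Position 6 '(': depth becomes 5
  Position 7 ')': depth becomes 4
  Position 8 '(': depth becomes 5
  Position 9 '(': depth becomes 6
  Position 10 '(': depth becomes 7
  Position 11 ')': depth becomes 6
  Position 12 ')': depth becomes 5
  Position 13 '(': depth becomes 6
  Position 14 ')': depth becomes 5
  Position 15 ')': depth becomes 4
  Position 16 '(': depth becomes 5
  Position 17 '(': depth becomes 6
  Position 18 ')': depth becomes 5
  Position 19 '(': depth becomes 6
  Position 20 '(': depth becomes 7
  Position 21 ')': depth becomes 6
  Position 22 ')': depth becomes 5
  Position 23 ')': depth becomes 4
  Position 24 ')': depth becomes 3
  Position 25 ')': depth becomes 2
  Position 26 ')': depth becomes 1
  Position 27 ')': depth becomes 0
Maximum depth reached: 7

7


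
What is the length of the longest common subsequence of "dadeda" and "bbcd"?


LCS of "dadeda" and "bbcd"
DP table:
           b    b    c    d
      0    0    0    0    0
  d   0    0    0    0    1
  a   0    0    0    0    1
  d   0    0    0    0    1
  e   0    0    0    0    1
  d   0    0    0    0    1
  a   0    0    0    0    1
LCS length = dp[6][4] = 1

1


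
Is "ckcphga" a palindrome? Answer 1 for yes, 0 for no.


Input: ckcphga
Reversed: aghpckc
  Compare pos 0 ('c') with pos 6 ('a'): MISMATCH
  Compare pos 1 ('k') with pos 5 ('g'): MISMATCH
  Compare pos 2 ('c') with pos 4 ('h'): MISMATCH
Result: not a palindrome

0


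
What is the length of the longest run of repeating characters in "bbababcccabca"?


Input: "bbababcccabca"
Scanning for longest run:
  Position 1 ('b'): continues run of 'b', length=2
  Position 2 ('a'): new char, reset run to 1
  Position 3 ('b'): new char, reset run to 1
  Position 4 ('a'): new char, reset run to 1
  Position 5 ('b'): new char, reset run to 1
  Position 6 ('c'): new char, reset run to 1
  Position 7 ('c'): continues run of 'c', length=2
  Position 8 ('c'): continues run of 'c', length=3
  Position 9 ('a'): new char, reset run to 1
  Position 10 ('b'): new char, reset run to 1
  Position 11 ('c'): new char, reset run to 1
  Position 12 ('a'): new char, reset run to 1
Longest run: 'c' with length 3

3


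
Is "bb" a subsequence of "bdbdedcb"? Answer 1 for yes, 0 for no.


Check if "bb" is a subsequence of "bdbdedcb"
Greedy scan:
  Position 0 ('b'): matches sub[0] = 'b'
  Position 1 ('d'): no match needed
  Position 2 ('b'): matches sub[1] = 'b'
  Position 3 ('d'): no match needed
  Position 4 ('e'): no match needed
  Position 5 ('d'): no match needed
  Position 6 ('c'): no match needed
  Position 7 ('b'): no match needed
All 2 characters matched => is a subsequence

1


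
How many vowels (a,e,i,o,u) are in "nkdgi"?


Input: nkdgi
Checking each character:
  'n' at position 0: consonant
  'k' at position 1: consonant
  'd' at position 2: consonant
  'g' at position 3: consonant
  'i' at position 4: vowel (running total: 1)
Total vowels: 1

1


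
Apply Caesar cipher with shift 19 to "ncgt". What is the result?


Caesar cipher: shift "ncgt" by 19
  'n' (pos 13) + 19 = pos 6 = 'g'
  'c' (pos 2) + 19 = pos 21 = 'v'
  'g' (pos 6) + 19 = pos 25 = 'z'
  't' (pos 19) + 19 = pos 12 = 'm'
Result: gvzm

gvzm


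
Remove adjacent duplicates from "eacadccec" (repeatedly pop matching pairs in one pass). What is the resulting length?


Input: eacadccec
Stack-based adjacent duplicate removal:
  Read 'e': push. Stack: e
  Read 'a': push. Stack: ea
  Read 'c': push. Stack: eac
  Read 'a': push. Stack: eaca
  Read 'd': push. Stack: eacad
  Read 'c': push. Stack: eacadc
  Read 'c': matches stack top 'c' => pop. Stack: eacad
  Read 'e': push. Stack: eacade
  Read 'c': push. Stack: eacadec
Final stack: "eacadec" (length 7)

7


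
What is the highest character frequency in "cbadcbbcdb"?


Input: cbadcbbcdb
Character counts:
  'a': 1
  'b': 4
  'c': 3
  'd': 2
Maximum frequency: 4

4


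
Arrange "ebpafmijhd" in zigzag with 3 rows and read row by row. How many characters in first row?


Zigzag "ebpafmijhd" into 3 rows:
Placing characters:
  'e' => row 0
  'b' => row 1
  'p' => row 2
  'a' => row 1
  'f' => row 0
  'm' => row 1
  'i' => row 2
  'j' => row 1
  'h' => row 0
  'd' => row 1
Rows:
  Row 0: "efh"
  Row 1: "bamjd"
  Row 2: "pi"
First row length: 3

3


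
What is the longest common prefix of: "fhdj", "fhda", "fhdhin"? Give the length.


Words: fhdj, fhda, fhdhin
  Position 0: all 'f' => match
  Position 1: all 'h' => match
  Position 2: all 'd' => match
  Position 3: ('j', 'a', 'h') => mismatch, stop
LCP = "fhd" (length 3)

3


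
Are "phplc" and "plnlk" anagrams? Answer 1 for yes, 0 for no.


Strings: "phplc", "plnlk"
Sorted first:  chlpp
Sorted second: kllnp
Differ at position 0: 'c' vs 'k' => not anagrams

0


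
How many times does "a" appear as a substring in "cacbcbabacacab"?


Searching for "a" in "cacbcbabacacab"
Scanning each position:
  Position 0: "c" => no
  Position 1: "a" => MATCH
  Position 2: "c" => no
  Position 3: "b" => no
  Position 4: "c" => no
  Position 5: "b" => no
  Position 6: "a" => MATCH
  Position 7: "b" => no
  Position 8: "a" => MATCH
  Position 9: "c" => no
  Position 10: "a" => MATCH
  Position 11: "c" => no
  Position 12: "a" => MATCH
  Position 13: "b" => no
Total occurrences: 5

5


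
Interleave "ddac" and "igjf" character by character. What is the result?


Interleaving "ddac" and "igjf":
  Position 0: 'd' from first, 'i' from second => "di"
  Position 1: 'd' from first, 'g' from second => "dg"
  Position 2: 'a' from first, 'j' from second => "aj"
  Position 3: 'c' from first, 'f' from second => "cf"
Result: didgajcf

didgajcf


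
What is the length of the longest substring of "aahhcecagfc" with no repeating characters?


Input: "aahhcecagfc"
Sliding window (track last position of each char):
  Position 0 ('a'): window [0,0] length 1 -- new best
  Position 1 ('a'): repeat (last at 0), move window start to 1
  Position 1 ('a'): window [1,1] length 1
  Position 2 ('h'): window [1,2] length 2 -- new best
  Position 3 ('h'): repeat (last at 2), move window start to 3
  Position 3 ('h'): window [3,3] length 1
  Position 4 ('c'): window [3,4] length 2
  Position 5 ('e'): window [3,5] length 3 -- new best
  Position 6 ('c'): repeat (last at 4), move window start to 5
  Position 6 ('c'): window [5,6] length 2
  Position 7 ('a'): window [5,7] length 3
  Position 8 ('g'): window [5,8] length 4 -- new best
  Position 9 ('f'): window [5,9] length 5 -- new best
  Position 10 ('c'): repeat (last at 6), move window start to 7
  Position 10 ('c'): window [7,10] length 4
Longest substring with no repeats: "ecagf" with length 5

5


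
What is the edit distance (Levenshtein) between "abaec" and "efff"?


Computing edit distance: "abaec" -> "efff"
DP table:
           e    f    f    f
      0    1    2    3    4
  a   1    1    2    3    4
  b   2    2    2    3    4
  a   3    3    3    3    4
  e   4    3    4    4    4
  c   5    4    4    5    5
Edit distance = dp[5][4] = 5

5


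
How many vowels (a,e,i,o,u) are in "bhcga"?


Input: bhcga
Checking each character:
  'b' at position 0: consonant
  'h' at position 1: consonant
  'c' at position 2: consonant
  'g' at position 3: consonant
  'a' at position 4: vowel (running total: 1)
Total vowels: 1

1


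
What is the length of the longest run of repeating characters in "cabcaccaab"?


Input: "cabcaccaab"
Scanning for longest run:
  Position 1 ('a'): new char, reset run to 1
  Position 2 ('b'): new char, reset run to 1
  Position 3 ('c'): new char, reset run to 1
  Position 4 ('a'): new char, reset run to 1
  Position 5 ('c'): new char, reset run to 1
  Position 6 ('c'): continues run of 'c', length=2
  Position 7 ('a'): new char, reset run to 1
  Position 8 ('a'): continues run of 'a', length=2
  Position 9 ('b'): new char, reset run to 1
Longest run: 'c' with length 2

2
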